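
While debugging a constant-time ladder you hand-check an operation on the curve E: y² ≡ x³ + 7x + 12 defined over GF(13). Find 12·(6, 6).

(0, 5)

Write P = (6, 6).
Repeated addition: build up to 12P.
2P: tangent at (6, 6): λ = (3·6² + 7)/(2·6) ≡ 11/12. 12⁻¹ ≡ 12 (mod 13), so λ ≡ 11·12 ≡ 2.
  x = λ² - 6 - 6 = 4 - 12 ≡ 5; y = λ·(6 - 5) - 6 ≡ 9. → (5, 9)
3P: (5, 9) + (6, 6). λ = (6 - 9)/(6 - 5) ≡ 10/1 mod 13. 1⁻¹ ≡ 1 (mod 13), so λ ≡ 10.
  x = λ² - 5 - 6 = 100 - 11 ≡ 11; y = λ·(5 - 11) - 9 ≡ 9. → (11, 9)
4P: (11, 9) + (6, 6). λ = (6 - 9)/(6 - 11) ≡ 10/8 mod 13. 8⁻¹ ≡ 5 (mod 13) since 8·5 = 40 ≡ 1, so λ ≡ 11.
  x = λ² - 11 - 6 = 121 - 17 ≡ 0; y = λ·(11 - 0) - 9 ≡ 8. → (0, 8)
5P: (0, 8) + (6, 6). λ = (6 - 8)/(6 - 0) ≡ 11/6 mod 13. 6⁻¹ ≡ 11 (mod 13) since 6·11 = 66 ≡ 1, so λ ≡ 4.
  x = λ² - 0 - 6 = 16 - 6 ≡ 10; y = λ·(0 - 10) - 8 ≡ 4. → (10, 4)
6P: (10, 4) + (6, 6). λ = (6 - 4)/(6 - 10) ≡ 2/9 mod 13. 9⁻¹ ≡ 3 (mod 13), so λ ≡ 6.
  x = λ² - 10 - 6 = 36 - 16 ≡ 7; y = λ·(10 - 7) - 4 ≡ 1. → (7, 1)
7P: (7, 1) + (6, 6). λ = (6 - 1)/(6 - 7) ≡ 5/12 mod 13. 12⁻¹ ≡ 12 (mod 13), so λ ≡ 8.
  x = λ² - 7 - 6 = 64 - 13 ≡ 12; y = λ·(7 - 12) - 1 ≡ 11. → (12, 11)
8P: (12, 11) + (6, 6). λ = (6 - 11)/(6 - 12) ≡ 8/7 mod 13. 7⁻¹ ≡ 2 (mod 13), so λ ≡ 3.
  x = λ² - 12 - 6 = 9 - 18 ≡ 4; y = λ·(12 - 4) - 11 ≡ 0. → (4, 0)
9P: (4, 0) + (6, 6). λ = (6 - 0)/(6 - 4) ≡ 6/2 mod 13. 2⁻¹ ≡ 7 (mod 13) since 2·7 = 14 ≡ 1, so λ ≡ 3.
  x = λ² - 4 - 6 = 9 - 10 ≡ 12; y = λ·(4 - 12) - 0 ≡ 2. → (12, 2)
10P: (12, 2) + (6, 6). λ = (6 - 2)/(6 - 12) ≡ 4/7 mod 13. 7⁻¹ ≡ 2 (mod 13), so λ ≡ 8.
  x = λ² - 12 - 6 = 64 - 18 ≡ 7; y = λ·(12 - 7) - 2 ≡ 12. → (7, 12)
11P: (7, 12) + (6, 6). λ = (6 - 12)/(6 - 7) ≡ 7/12 mod 13. 12⁻¹ ≡ 12 (mod 13), so λ ≡ 6.
  x = λ² - 7 - 6 = 36 - 13 ≡ 10; y = λ·(7 - 10) - 12 ≡ 9. → (10, 9)
12P: (10, 9) + (6, 6). λ = (6 - 9)/(6 - 10) ≡ 10/9 mod 13. 9⁻¹ ≡ 3 (mod 13), so λ ≡ 4.
  x = λ² - 10 - 6 = 16 - 16 ≡ 0; y = λ·(10 - 0) - 9 ≡ 5. → (0, 5)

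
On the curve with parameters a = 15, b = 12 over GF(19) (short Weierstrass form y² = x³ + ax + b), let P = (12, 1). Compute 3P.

(11, 8)

Repeated addition: build up to 3P.
2P: tangent at (12, 1): λ = (3·12² + 15)/(2·1) ≡ 10/2. 2⁻¹ ≡ 10 (mod 19) since 2·10 = 20 ≡ 1, so λ ≡ 10·10 ≡ 5.
  x = λ² - 12 - 12 = 25 - 24 ≡ 1; y = λ·(12 - 1) - 1 ≡ 16. → (1, 16)
3P: (1, 16) + (12, 1). λ = (1 - 16)/(12 - 1) ≡ 4/11 mod 19. 11⁻¹ ≡ 7 (mod 19), so λ ≡ 9.
  x = λ² - 1 - 12 = 81 - 13 ≡ 11; y = λ·(1 - 11) - 16 ≡ 8. → (11, 8)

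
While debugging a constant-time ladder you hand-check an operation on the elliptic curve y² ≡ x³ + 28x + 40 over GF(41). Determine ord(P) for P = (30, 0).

2P: (30, 0) + (30, 0): same x and y₁ ≡ -y₂, so the sum is O.
2P = O, so the order is 2.

2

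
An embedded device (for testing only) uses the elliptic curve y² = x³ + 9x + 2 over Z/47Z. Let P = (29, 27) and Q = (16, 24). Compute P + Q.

(29, 27) + (16, 24). λ = (24 - 27)/(16 - 29) ≡ 44/34 mod 47. 34⁻¹ ≡ 18 (mod 47) since 34·18 = 612 ≡ 1, so λ ≡ 40.
  x = λ² - 29 - 16 = 1600 - 45 ≡ 4; y = λ·(29 - 4) - 27 ≡ 33. → (4, 33)

(4, 33)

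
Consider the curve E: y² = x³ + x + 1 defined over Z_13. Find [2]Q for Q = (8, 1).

(11, 2)

tangent at (8, 1): λ = (3·8² + 1)/(2·1) ≡ 11/2. 2⁻¹ ≡ 7 (mod 13) since 2·7 = 14 ≡ 1, so λ ≡ 11·7 ≡ 12.
  x = λ² - 8 - 8 = 144 - 16 ≡ 11; y = λ·(8 - 11) - 1 ≡ 2. → (11, 2)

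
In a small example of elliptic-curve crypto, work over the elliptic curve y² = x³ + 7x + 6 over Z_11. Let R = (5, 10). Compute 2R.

(10, 8)

tangent at (5, 10): λ = (3·5² + 7)/(2·10) ≡ 5/9. 9⁻¹ ≡ 5 (mod 11), so λ ≡ 5·5 ≡ 3.
  x = λ² - 5 - 5 = 9 - 10 ≡ 10; y = λ·(5 - 10) - 10 ≡ 8. → (10, 8)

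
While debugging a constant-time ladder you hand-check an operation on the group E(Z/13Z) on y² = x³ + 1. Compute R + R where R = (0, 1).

tangent at (0, 1): λ = (3·0² + 0)/(2·1) ≡ 0/2. 2⁻¹ ≡ 7 (mod 13), so λ ≡ 0·7 ≡ 0.
  x = λ² - 0 - 0 = 0 - 0 ≡ 0; y = λ·(0 - 0) - 1 ≡ 12. → (0, 12)

(0, 12)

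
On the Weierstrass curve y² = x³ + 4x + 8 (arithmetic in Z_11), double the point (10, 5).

(7, 7)

tangent at (10, 5): λ = (3·10² + 4)/(2·5) ≡ 7/10. 10⁻¹ ≡ 10 (mod 11) since 10·10 = 100 ≡ 1, so λ ≡ 7·10 ≡ 4.
  x = λ² - 10 - 10 = 16 - 20 ≡ 7; y = λ·(10 - 7) - 5 ≡ 7. → (7, 7)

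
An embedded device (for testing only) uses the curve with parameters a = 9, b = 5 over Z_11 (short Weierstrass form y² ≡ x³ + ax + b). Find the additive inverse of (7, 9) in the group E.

(7, 2)

-(7, 9) = (7, -9 mod 11) = (7, 2).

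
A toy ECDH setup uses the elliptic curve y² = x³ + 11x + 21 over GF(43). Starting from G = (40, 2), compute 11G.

(21, 15)

Double-and-add on 11 = (1011)₂. Start with G = (40, 2) for the leading 1-bit.
double: tangent at (40, 2): λ = (3·40² + 11)/(2·2) ≡ 38/4. 4⁻¹ ≡ 11 (mod 43), so λ ≡ 38·11 ≡ 31.
  x = λ² - 40 - 40 = 961 - 80 ≡ 21; y = λ·(40 - 21) - 2 ≡ 28. → (21, 28)
double: tangent at (21, 28): λ = (3·21² + 11)/(2·28) ≡ 1/13. 13⁻¹ ≡ 10 (mod 43) since 13·10 = 130 ≡ 1, so λ ≡ 1·10 ≡ 10.
  x = λ² - 21 - 21 = 100 - 42 ≡ 15; y = λ·(21 - 15) - 28 ≡ 32. → (15, 32)
add G: (15, 32) + (40, 2). λ = (2 - 32)/(40 - 15) ≡ 13/25 mod 43. 25⁻¹ ≡ 31 (mod 43), so λ ≡ 16.
  x = λ² - 15 - 40 = 256 - 55 ≡ 29; y = λ·(15 - 29) - 32 ≡ 2. → (29, 2)
double: tangent at (29, 2): λ = (3·29² + 11)/(2·2) ≡ 40/4. 4⁻¹ ≡ 11 (mod 43), so λ ≡ 40·11 ≡ 10.
  x = λ² - 29 - 29 = 100 - 58 ≡ 42; y = λ·(29 - 42) - 2 ≡ 40. → (42, 40)
add G: (42, 40) + (40, 2). λ = (2 - 40)/(40 - 42) ≡ 5/41 mod 43. 41⁻¹ ≡ 21 (mod 43), so λ ≡ 19.
  x = λ² - 42 - 40 = 361 - 82 ≡ 21; y = λ·(42 - 21) - 40 ≡ 15. → (21, 15)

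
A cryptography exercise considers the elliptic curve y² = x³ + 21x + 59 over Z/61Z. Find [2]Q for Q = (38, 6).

tangent at (38, 6): λ = (3·38² + 21)/(2·6) ≡ 22/12. 12⁻¹ ≡ 56 (mod 61) since 12·56 = 672 ≡ 1, so λ ≡ 22·56 ≡ 12.
  x = λ² - 38 - 38 = 144 - 76 ≡ 7; y = λ·(38 - 7) - 6 ≡ 0. → (7, 0)

(7, 0)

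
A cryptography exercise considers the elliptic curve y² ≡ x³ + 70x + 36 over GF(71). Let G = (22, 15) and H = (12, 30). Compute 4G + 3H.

(47, 9)

First 4G:
Double-and-add on 4 = (100)₂. Start with G = (22, 15) for the leading 1-bit.
double: tangent at (22, 15): λ = (3·22² + 70)/(2·15) ≡ 31/30. 30⁻¹ ≡ 45 (mod 71) since 30·45 = 1350 ≡ 1, so λ ≡ 31·45 ≡ 46.
  x = λ² - 22 - 22 = 2116 - 44 ≡ 13; y = λ·(22 - 13) - 15 ≡ 44. → (13, 44)
double: tangent at (13, 44): λ = (3·13² + 70)/(2·44) ≡ 9/17. 17⁻¹ ≡ 46 (mod 71) since 17·46 = 782 ≡ 1, so λ ≡ 9·46 ≡ 59.
  x = λ² - 13 - 13 = 3481 - 26 ≡ 47; y = λ·(13 - 47) - 44 ≡ 9. → (47, 9)
4G = (47, 9).
Next 3H:
Repeated addition: build up to 3H.
2H: tangent at (12, 30): λ = (3·12² + 70)/(2·30) ≡ 5/60. 60⁻¹ ≡ 58 (mod 71) since 60·58 = 3480 ≡ 1, so λ ≡ 5·58 ≡ 6.
  x = λ² - 12 - 12 = 36 - 24 ≡ 12; y = λ·(12 - 12) - 30 ≡ 41. → (12, 41)
3H: (12, 41) + (12, 30): same x and y₁ ≡ -y₂, so the sum is ∞.
3H = ∞.
Finally 4G + 3H:
(47, 9) + ∞ = (47, 9) (identity).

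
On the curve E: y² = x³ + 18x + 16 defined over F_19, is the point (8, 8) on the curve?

yes

y² = 8² ≡ 7; x³ + 18x + 16 = 672 ≡ 7 (mod 19). 7 = 7.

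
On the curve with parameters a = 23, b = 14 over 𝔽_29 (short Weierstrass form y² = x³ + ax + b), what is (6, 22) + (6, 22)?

tangent at (6, 22): λ = (3·6² + 23)/(2·22) ≡ 15/15. 15⁻¹ ≡ 2 (mod 29) since 15·2 = 30 ≡ 1, so λ ≡ 15·2 ≡ 1.
  x = λ² - 6 - 6 = 1 - 12 ≡ 18; y = λ·(6 - 18) - 22 ≡ 24. → (18, 24)

(18, 24)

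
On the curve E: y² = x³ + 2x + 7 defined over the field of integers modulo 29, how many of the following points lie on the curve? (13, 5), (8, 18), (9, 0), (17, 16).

(13, 5): 5² ≡ 25, rhs ≡ 26 → off.
(8, 18): 18² ≡ 5, rhs ≡ 13 → off.
(9, 0): 0² ≡ 0, rhs ≡ 0 → on.
(17, 16): 16² ≡ 24, rhs ≡ 24 → on.

2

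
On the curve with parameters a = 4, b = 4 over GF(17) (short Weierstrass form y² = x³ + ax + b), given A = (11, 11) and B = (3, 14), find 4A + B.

First 4A:
Double-and-add on 4 = (100)₂. Start with A = (11, 11) for the leading 1-bit.
double: tangent at (11, 11): λ = (3·11² + 4)/(2·11) ≡ 10/5. 5⁻¹ ≡ 7 (mod 17), so λ ≡ 10·7 ≡ 2.
  x = λ² - 11 - 11 = 4 - 22 ≡ 16; y = λ·(11 - 16) - 11 ≡ 13. → (16, 13)
double: tangent at (16, 13): λ = (3·16² + 4)/(2·13) ≡ 7/9. 9⁻¹ ≡ 2 (mod 17), so λ ≡ 7·2 ≡ 14.
  x = λ² - 16 - 16 = 196 - 32 ≡ 11; y = λ·(16 - 11) - 13 ≡ 6. → (11, 6)
4A = (11, 6).
Finally 4A + B:
(11, 6) + (3, 14). λ = (14 - 6)/(3 - 11) ≡ 8/9 mod 17. 9⁻¹ ≡ 2 (mod 17) since 9·2 = 18 ≡ 1, so λ ≡ 16.
  x = λ² - 11 - 3 = 256 - 14 ≡ 4; y = λ·(11 - 4) - 6 ≡ 4. → (4, 4)

(4, 4)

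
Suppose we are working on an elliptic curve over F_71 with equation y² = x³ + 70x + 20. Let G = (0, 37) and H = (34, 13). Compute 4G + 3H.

First 4G:
Repeated addition: build up to 4G.
2G: tangent at (0, 37): λ = (3·0² + 70)/(2·37) ≡ 70/3. 3⁻¹ ≡ 24 (mod 71), so λ ≡ 70·24 ≡ 47.
  x = λ² - 0 - 0 = 2209 - 0 ≡ 8; y = λ·(0 - 8) - 37 ≡ 13. → (8, 13)
3G: (8, 13) + (0, 37). λ = (37 - 13)/(0 - 8) ≡ 24/63 mod 71. 63⁻¹ ≡ 62 (mod 71) since 63·62 = 3906 ≡ 1, so λ ≡ 68.
  x = λ² - 8 - 0 = 4624 - 8 ≡ 1; y = λ·(8 - 1) - 13 ≡ 37. → (1, 37)
4G: (1, 37) + (0, 37). λ = (37 - 37)/(0 - 1) ≡ 0/70 mod 71. 70⁻¹ ≡ 70 (mod 71) since 70·70 = 4900 ≡ 1, so λ ≡ 0.
  x = λ² - 1 - 0 = 0 - 1 ≡ 70; y = λ·(1 - 70) - 37 ≡ 34. → (70, 34)
4G = (70, 34).
Next 3H:
Repeated addition: build up to 3H.
2H: tangent at (34, 13): λ = (3·34² + 70)/(2·13) ≡ 59/26. 26⁻¹ ≡ 41 (mod 71), so λ ≡ 59·41 ≡ 5.
  x = λ² - 34 - 34 = 25 - 68 ≡ 28; y = λ·(34 - 28) - 13 ≡ 17. → (28, 17)
3H: (28, 17) + (34, 13). λ = (13 - 17)/(34 - 28) ≡ 67/6 mod 71. 6⁻¹ ≡ 12 (mod 71) since 6·12 = 72 ≡ 1, so λ ≡ 23.
  x = λ² - 28 - 34 = 529 - 62 ≡ 41; y = λ·(28 - 41) - 17 ≡ 39. → (41, 39)
3H = (41, 39).
Finally 4G + 3H:
(70, 34) + (41, 39). λ = (39 - 34)/(41 - 70) ≡ 5/42 mod 71. 42⁻¹ ≡ 22 (mod 71), so λ ≡ 39.
  x = λ² - 70 - 41 = 1521 - 111 ≡ 61; y = λ·(70 - 61) - 34 ≡ 33. → (61, 33)

(61, 33)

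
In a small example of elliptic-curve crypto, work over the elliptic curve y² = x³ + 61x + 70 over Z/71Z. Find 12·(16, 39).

Write P = (16, 39).
Double-and-add on 12 = (1100)₂. Start with P = (16, 39) for the leading 1-bit.
double: tangent at (16, 39): λ = (3·16² + 61)/(2·39) ≡ 48/7. 7⁻¹ ≡ 61 (mod 71), so λ ≡ 48·61 ≡ 17.
  x = λ² - 16 - 16 = 289 - 32 ≡ 44; y = λ·(16 - 44) - 39 ≡ 53. → (44, 53)
add P: (44, 53) + (16, 39). λ = (39 - 53)/(16 - 44) ≡ 57/43 mod 71. 43⁻¹ ≡ 38 (mod 71), so λ ≡ 36.
  x = λ² - 44 - 16 = 1296 - 60 ≡ 29; y = λ·(44 - 29) - 53 ≡ 61. → (29, 61)
double: tangent at (29, 61): λ = (3·29² + 61)/(2·61) ≡ 28/51. 51⁻¹ ≡ 39 (mod 71), so λ ≡ 28·39 ≡ 27.
  x = λ² - 29 - 29 = 729 - 58 ≡ 32; y = λ·(29 - 32) - 61 ≡ 0. → (32, 0)
double: (32, 0) + (32, 0): same x and y₁ ≡ -y₂, so the sum is O.

O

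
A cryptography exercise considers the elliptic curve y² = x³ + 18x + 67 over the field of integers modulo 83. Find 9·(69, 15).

Write P = (69, 15).
Repeated addition: build up to 9P.
2P: tangent at (69, 15): λ = (3·69² + 18)/(2·15) ≡ 25/30. 30⁻¹ ≡ 36 (mod 83), so λ ≡ 25·36 ≡ 70.
  x = λ² - 69 - 69 = 4900 - 138 ≡ 31; y = λ·(69 - 31) - 15 ≡ 72. → (31, 72)
3P: (31, 72) + (69, 15). λ = (15 - 72)/(69 - 31) ≡ 26/38 mod 83. 38⁻¹ ≡ 59 (mod 83), so λ ≡ 40.
  x = λ² - 31 - 69 = 1600 - 100 ≡ 6; y = λ·(31 - 6) - 72 ≡ 15. → (6, 15)
4P: (6, 15) + (69, 15). λ = (15 - 15)/(69 - 6) ≡ 0/63 mod 83. 63⁻¹ ≡ 29 (mod 83) since 63·29 = 1827 ≡ 1, so λ ≡ 0.
  x = λ² - 6 - 69 = 0 - 75 ≡ 8; y = λ·(6 - 8) - 15 ≡ 68. → (8, 68)
5P: (8, 68) + (69, 15). λ = (15 - 68)/(69 - 8) ≡ 30/61 mod 83. 61⁻¹ ≡ 49 (mod 83), so λ ≡ 59.
  x = λ² - 8 - 69 = 3481 - 77 ≡ 1; y = λ·(8 - 1) - 68 ≡ 13. → (1, 13)
6P: (1, 13) + (69, 15). λ = (15 - 13)/(69 - 1) ≡ 2/68 mod 83. 68⁻¹ ≡ 11 (mod 83), so λ ≡ 22.
  x = λ² - 1 - 69 = 484 - 70 ≡ 82; y = λ·(1 - 82) - 13 ≡ 31. → (82, 31)
7P: (82, 31) + (69, 15). λ = (15 - 31)/(69 - 82) ≡ 67/70 mod 83. 70⁻¹ ≡ 51 (mod 83), so λ ≡ 14.
  x = λ² - 82 - 69 = 196 - 151 ≡ 45; y = λ·(82 - 45) - 31 ≡ 72. → (45, 72)
8P: (45, 72) + (69, 15). λ = (15 - 72)/(69 - 45) ≡ 26/24 mod 83. 24⁻¹ ≡ 45 (mod 83), so λ ≡ 8.
  x = λ² - 45 - 69 = 64 - 114 ≡ 33; y = λ·(45 - 33) - 72 ≡ 24. → (33, 24)
9P: (33, 24) + (69, 15). λ = (15 - 24)/(69 - 33) ≡ 74/36 mod 83. 36⁻¹ ≡ 30 (mod 83), so λ ≡ 62.
  x = λ² - 33 - 69 = 3844 - 102 ≡ 7; y = λ·(33 - 7) - 24 ≡ 11. → (7, 11)

(7, 11)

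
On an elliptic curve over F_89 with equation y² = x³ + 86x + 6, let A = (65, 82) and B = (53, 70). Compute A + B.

(61, 11)

(65, 82) + (53, 70). λ = (70 - 82)/(53 - 65) ≡ 77/77 mod 89. 77⁻¹ ≡ 37 (mod 89) since 77·37 = 2849 ≡ 1, so λ ≡ 1.
  x = λ² - 65 - 53 = 1 - 118 ≡ 61; y = λ·(65 - 61) - 82 ≡ 11. → (61, 11)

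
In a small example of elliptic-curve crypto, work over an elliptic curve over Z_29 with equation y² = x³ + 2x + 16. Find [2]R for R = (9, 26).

tangent at (9, 26): λ = (3·9² + 2)/(2·26) ≡ 13/23. 23⁻¹ ≡ 24 (mod 29), so λ ≡ 13·24 ≡ 22.
  x = λ² - 9 - 9 = 484 - 18 ≡ 2; y = λ·(9 - 2) - 26 ≡ 12. → (2, 12)

(2, 12)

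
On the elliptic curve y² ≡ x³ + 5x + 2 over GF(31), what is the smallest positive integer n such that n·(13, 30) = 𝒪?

2P: tangent at (13, 30): λ = (3·13² + 5)/(2·30) ≡ 16/29. 29⁻¹ ≡ 15 (mod 31), so λ ≡ 16·15 ≡ 23.
  x = λ² - 13 - 13 = 529 - 26 ≡ 7; y = λ·(13 - 7) - 30 ≡ 15. → (7, 15)
3P: (7, 15) + (13, 30). λ = (30 - 15)/(13 - 7) ≡ 15/6 mod 31. 6⁻¹ ≡ 26 (mod 31), so λ ≡ 18.
  x = λ² - 7 - 13 = 324 - 20 ≡ 25; y = λ·(7 - 25) - 15 ≡ 2. → (25, 2)
4P: (25, 2) + (13, 30). λ = (30 - 2)/(13 - 25) ≡ 28/19 mod 31. 19⁻¹ ≡ 18 (mod 31) since 19·18 = 342 ≡ 1, so λ ≡ 8.
  x = λ² - 25 - 13 = 64 - 38 ≡ 26; y = λ·(25 - 26) - 2 ≡ 21. → (26, 21)
5P: (26, 21) + (13, 30). λ = (30 - 21)/(13 - 26) ≡ 9/18 mod 31. 18⁻¹ ≡ 19 (mod 31) since 18·19 = 342 ≡ 1, so λ ≡ 16.
  x = λ² - 26 - 13 = 256 - 39 ≡ 0; y = λ·(26 - 0) - 21 ≡ 23. → (0, 23)
6P: (0, 23) + (13, 30). λ = (30 - 23)/(13 - 0) ≡ 7/13 mod 31. 13⁻¹ ≡ 12 (mod 31) since 13·12 = 156 ≡ 1, so λ ≡ 22.
  x = λ² - 0 - 13 = 484 - 13 ≡ 6; y = λ·(0 - 6) - 23 ≡ 0. → (6, 0)
7P: (6, 0) + (13, 30). λ = (30 - 0)/(13 - 6) ≡ 30/7 mod 31. 7⁻¹ ≡ 9 (mod 31) since 7·9 = 63 ≡ 1, so λ ≡ 22.
  x = λ² - 6 - 13 = 484 - 19 ≡ 0; y = λ·(6 - 0) - 0 ≡ 8. → (0, 8)
8P: (0, 8) + (13, 30). λ = (30 - 8)/(13 - 0) ≡ 22/13 mod 31. 13⁻¹ ≡ 12 (mod 31) since 13·12 = 156 ≡ 1, so λ ≡ 16.
  x = λ² - 0 - 13 = 256 - 13 ≡ 26; y = λ·(0 - 26) - 8 ≡ 10. → (26, 10)
9P: (26, 10) + (13, 30). λ = (30 - 10)/(13 - 26) ≡ 20/18 mod 31. 18⁻¹ ≡ 19 (mod 31), so λ ≡ 8.
  x = λ² - 26 - 13 = 64 - 39 ≡ 25; y = λ·(26 - 25) - 10 ≡ 29. → (25, 29)
10P: (25, 29) + (13, 30). λ = (30 - 29)/(13 - 25) ≡ 1/19 mod 31. 19⁻¹ ≡ 18 (mod 31), so λ ≡ 18.
  x = λ² - 25 - 13 = 324 - 38 ≡ 7; y = λ·(25 - 7) - 29 ≡ 16. → (7, 16)
11P: (7, 16) + (13, 30). λ = (30 - 16)/(13 - 7) ≡ 14/6 mod 31. 6⁻¹ ≡ 26 (mod 31), so λ ≡ 23.
  x = λ² - 7 - 13 = 529 - 20 ≡ 13; y = λ·(7 - 13) - 16 ≡ 1. → (13, 1)
12P: (13, 1) + (13, 30): same x and y₁ ≡ -y₂, so the sum is 𝒪.
12P = 𝒪, so the order is 12.

12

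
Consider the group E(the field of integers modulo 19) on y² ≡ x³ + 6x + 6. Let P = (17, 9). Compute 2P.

tangent at (17, 9): λ = (3·17² + 6)/(2·9) ≡ 18/18. 18⁻¹ ≡ 18 (mod 19), so λ ≡ 18·18 ≡ 1.
  x = λ² - 17 - 17 = 1 - 34 ≡ 5; y = λ·(17 - 5) - 9 ≡ 3. → (5, 3)

(5, 3)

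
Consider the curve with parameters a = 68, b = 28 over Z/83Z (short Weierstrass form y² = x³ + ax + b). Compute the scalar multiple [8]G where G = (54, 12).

(52, 1)

Double-and-add on 8 = (1000)₂. Start with G = (54, 12) for the leading 1-bit.
double: tangent at (54, 12): λ = (3·54² + 68)/(2·12) ≡ 18/24. 24⁻¹ ≡ 45 (mod 83) since 24·45 = 1080 ≡ 1, so λ ≡ 18·45 ≡ 63.
  x = λ² - 54 - 54 = 3969 - 108 ≡ 43; y = λ·(54 - 43) - 12 ≡ 17. → (43, 17)
double: tangent at (43, 17): λ = (3·43² + 68)/(2·17) ≡ 54/34. 34⁻¹ ≡ 22 (mod 83), so λ ≡ 54·22 ≡ 26.
  x = λ² - 43 - 43 = 676 - 86 ≡ 9; y = λ·(43 - 9) - 17 ≡ 37. → (9, 37)
double: tangent at (9, 37): λ = (3·9² + 68)/(2·37) ≡ 62/74. 74⁻¹ ≡ 46 (mod 83) since 74·46 = 3404 ≡ 1, so λ ≡ 62·46 ≡ 30.
  x = λ² - 9 - 9 = 900 - 18 ≡ 52; y = λ·(9 - 52) - 37 ≡ 1. → (52, 1)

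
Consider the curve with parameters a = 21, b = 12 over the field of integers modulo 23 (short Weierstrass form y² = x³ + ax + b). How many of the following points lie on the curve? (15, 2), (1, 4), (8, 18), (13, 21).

1

(15, 2): 2² ≡ 4, rhs ≡ 22 → off.
(1, 4): 4² ≡ 16, rhs ≡ 11 → off.
(8, 18): 18² ≡ 2, rhs ≡ 2 → on.
(13, 21): 21² ≡ 4, rhs ≡ 21 → off.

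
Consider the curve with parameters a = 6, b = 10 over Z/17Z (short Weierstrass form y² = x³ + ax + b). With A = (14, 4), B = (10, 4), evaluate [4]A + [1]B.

(14, 4)

First 4A:
Double-and-add on 4 = (100)₂. Start with A = (14, 4) for the leading 1-bit.
double: tangent at (14, 4): λ = (3·14² + 6)/(2·4) ≡ 16/8. 8⁻¹ ≡ 15 (mod 17), so λ ≡ 16·15 ≡ 2.
  x = λ² - 14 - 14 = 4 - 28 ≡ 10; y = λ·(14 - 10) - 4 ≡ 4. → (10, 4)
double: tangent at (10, 4): λ = (3·10² + 6)/(2·4) ≡ 0/8. 8⁻¹ ≡ 15 (mod 17), so λ ≡ 0·15 ≡ 0.
  x = λ² - 10 - 10 = 0 - 20 ≡ 14; y = λ·(10 - 14) - 4 ≡ 13. → (14, 13)
4A = (14, 13).
Finally 4A + B:
(14, 13) + (10, 4). λ = (4 - 13)/(10 - 14) ≡ 8/13 mod 17. 13⁻¹ ≡ 4 (mod 17) since 13·4 = 52 ≡ 1, so λ ≡ 15.
  x = λ² - 14 - 10 = 225 - 24 ≡ 14; y = λ·(14 - 14) - 13 ≡ 4. → (14, 4)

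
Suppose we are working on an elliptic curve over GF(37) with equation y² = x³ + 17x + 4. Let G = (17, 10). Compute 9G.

Repeated addition: build up to 9G.
2G: tangent at (17, 10): λ = (3·17² + 17)/(2·10) ≡ 33/20. 20⁻¹ ≡ 13 (mod 37) since 20·13 = 260 ≡ 1, so λ ≡ 33·13 ≡ 22.
  x = λ² - 17 - 17 = 484 - 34 ≡ 6; y = λ·(17 - 6) - 10 ≡ 10. → (6, 10)
3G: (6, 10) + (17, 10). λ = (10 - 10)/(17 - 6) ≡ 0/11 mod 37. 11⁻¹ ≡ 27 (mod 37) since 11·27 = 297 ≡ 1, so λ ≡ 0.
  x = λ² - 6 - 17 = 0 - 23 ≡ 14; y = λ·(6 - 14) - 10 ≡ 27. → (14, 27)
4G: (14, 27) + (17, 10). λ = (10 - 27)/(17 - 14) ≡ 20/3 mod 37. 3⁻¹ ≡ 25 (mod 37) since 3·25 = 75 ≡ 1, so λ ≡ 19.
  x = λ² - 14 - 17 = 361 - 31 ≡ 34; y = λ·(14 - 34) - 27 ≡ 0. → (34, 0)
5G: (34, 0) + (17, 10). λ = (10 - 0)/(17 - 34) ≡ 10/20 mod 37. 20⁻¹ ≡ 13 (mod 37), so λ ≡ 19.
  x = λ² - 34 - 17 = 361 - 51 ≡ 14; y = λ·(34 - 14) - 0 ≡ 10. → (14, 10)
6G: (14, 10) + (17, 10). λ = (10 - 10)/(17 - 14) ≡ 0/3 mod 37. 3⁻¹ ≡ 25 (mod 37), so λ ≡ 0.
  x = λ² - 14 - 17 = 0 - 31 ≡ 6; y = λ·(14 - 6) - 10 ≡ 27. → (6, 27)
7G: (6, 27) + (17, 10). λ = (10 - 27)/(17 - 6) ≡ 20/11 mod 37. 11⁻¹ ≡ 27 (mod 37), so λ ≡ 22.
  x = λ² - 6 - 17 = 484 - 23 ≡ 17; y = λ·(6 - 17) - 27 ≡ 27. → (17, 27)
8G: (17, 27) + (17, 10): same x and y₁ ≡ -y₂, so the sum is O.
9G: O + (17, 10) = (17, 10) (identity).

(17, 10)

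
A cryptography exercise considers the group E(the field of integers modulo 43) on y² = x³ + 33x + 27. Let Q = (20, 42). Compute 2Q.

tangent at (20, 42): λ = (3·20² + 33)/(2·42) ≡ 29/41. 41⁻¹ ≡ 21 (mod 43), so λ ≡ 29·21 ≡ 7.
  x = λ² - 20 - 20 = 49 - 40 ≡ 9; y = λ·(20 - 9) - 42 ≡ 35. → (9, 35)

(9, 35)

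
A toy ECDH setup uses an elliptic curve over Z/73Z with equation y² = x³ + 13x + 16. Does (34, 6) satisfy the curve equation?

no

y² = 6² ≡ 36; x³ + 13x + 16 = 39762 ≡ 50 (mod 73). 36 ≠ 50.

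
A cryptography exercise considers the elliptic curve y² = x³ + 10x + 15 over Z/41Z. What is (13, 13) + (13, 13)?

(36, 39)

tangent at (13, 13): λ = (3·13² + 10)/(2·13) ≡ 25/26. 26⁻¹ ≡ 30 (mod 41), so λ ≡ 25·30 ≡ 12.
  x = λ² - 13 - 13 = 144 - 26 ≡ 36; y = λ·(13 - 36) - 13 ≡ 39. → (36, 39)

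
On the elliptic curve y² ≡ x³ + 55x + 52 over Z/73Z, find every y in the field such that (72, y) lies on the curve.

19, 54

x³ + 55x + 52 = 377260 ≡ 69 (mod 73).
Square roots of 69 mod 73: 19 and 54 (since 19² = 361 ≡ 69).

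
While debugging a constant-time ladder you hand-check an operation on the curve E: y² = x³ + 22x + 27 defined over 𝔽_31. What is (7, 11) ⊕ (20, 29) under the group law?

(7, 11) + (20, 29). λ = (29 - 11)/(20 - 7) ≡ 18/13 mod 31. 13⁻¹ ≡ 12 (mod 31), so λ ≡ 30.
  x = λ² - 7 - 20 = 900 - 27 ≡ 5; y = λ·(7 - 5) - 11 ≡ 18. → (5, 18)

(5, 18)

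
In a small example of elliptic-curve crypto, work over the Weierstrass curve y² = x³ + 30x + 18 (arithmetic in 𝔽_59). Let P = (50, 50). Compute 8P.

(53, 34)

Double-and-add on 8 = (1000)₂. Start with P = (50, 50) for the leading 1-bit.
double: tangent at (50, 50): λ = (3·50² + 30)/(2·50) ≡ 37/41. 41⁻¹ ≡ 36 (mod 59) since 41·36 = 1476 ≡ 1, so λ ≡ 37·36 ≡ 34.
  x = λ² - 50 - 50 = 1156 - 100 ≡ 53; y = λ·(50 - 53) - 50 ≡ 25. → (53, 25)
double: tangent at (53, 25): λ = (3·53² + 30)/(2·25) ≡ 20/50. 50⁻¹ ≡ 13 (mod 59), so λ ≡ 20·13 ≡ 24.
  x = λ² - 53 - 53 = 576 - 106 ≡ 57; y = λ·(53 - 57) - 25 ≡ 56. → (57, 56)
double: tangent at (57, 56): λ = (3·57² + 30)/(2·56) ≡ 42/53. 53⁻¹ ≡ 49 (mod 59), so λ ≡ 42·49 ≡ 52.
  x = λ² - 57 - 57 = 2704 - 114 ≡ 53; y = λ·(57 - 53) - 56 ≡ 34. → (53, 34)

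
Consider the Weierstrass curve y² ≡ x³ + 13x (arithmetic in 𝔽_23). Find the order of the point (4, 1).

12

2P: tangent at (4, 1): λ = (3·4² + 13)/(2·1) ≡ 15/2. 2⁻¹ ≡ 12 (mod 23), so λ ≡ 15·12 ≡ 19.
  x = λ² - 4 - 4 = 361 - 8 ≡ 8; y = λ·(4 - 8) - 1 ≡ 15. → (8, 15)
3P: (8, 15) + (4, 1). λ = (1 - 15)/(4 - 8) ≡ 9/19 mod 23. 19⁻¹ ≡ 17 (mod 23), so λ ≡ 15.
  x = λ² - 8 - 4 = 225 - 12 ≡ 6; y = λ·(8 - 6) - 15 ≡ 15. → (6, 15)
4P: (6, 15) + (4, 1). λ = (1 - 15)/(4 - 6) ≡ 9/21 mod 23. 21⁻¹ ≡ 11 (mod 23) since 21·11 = 231 ≡ 1, so λ ≡ 7.
  x = λ² - 6 - 4 = 49 - 10 ≡ 16; y = λ·(6 - 16) - 15 ≡ 7. → (16, 7)
5P: (16, 7) + (4, 1). λ = (1 - 7)/(4 - 16) ≡ 17/11 mod 23. 11⁻¹ ≡ 21 (mod 23), so λ ≡ 12.
  x = λ² - 16 - 4 = 144 - 20 ≡ 9; y = λ·(16 - 9) - 7 ≡ 8. → (9, 8)
6P: (9, 8) + (4, 1). λ = (1 - 8)/(4 - 9) ≡ 16/18 mod 23. 18⁻¹ ≡ 9 (mod 23) since 18·9 = 162 ≡ 1, so λ ≡ 6.
  x = λ² - 9 - 4 = 36 - 13 ≡ 0; y = λ·(9 - 0) - 8 ≡ 0. → (0, 0)
7P: (0, 0) + (4, 1). λ = (1 - 0)/(4 - 0) ≡ 1/4 mod 23. 4⁻¹ ≡ 6 (mod 23), so λ ≡ 6.
  x = λ² - 0 - 4 = 36 - 4 ≡ 9; y = λ·(0 - 9) - 0 ≡ 15. → (9, 15)
8P: (9, 15) + (4, 1). λ = (1 - 15)/(4 - 9) ≡ 9/18 mod 23. 18⁻¹ ≡ 9 (mod 23), so λ ≡ 12.
  x = λ² - 9 - 4 = 144 - 13 ≡ 16; y = λ·(9 - 16) - 15 ≡ 16. → (16, 16)
9P: (16, 16) + (4, 1). λ = (1 - 16)/(4 - 16) ≡ 8/11 mod 23. 11⁻¹ ≡ 21 (mod 23) since 11·21 = 231 ≡ 1, so λ ≡ 7.
  x = λ² - 16 - 4 = 49 - 20 ≡ 6; y = λ·(16 - 6) - 16 ≡ 8. → (6, 8)
10P: (6, 8) + (4, 1). λ = (1 - 8)/(4 - 6) ≡ 16/21 mod 23. 21⁻¹ ≡ 11 (mod 23), so λ ≡ 15.
  x = λ² - 6 - 4 = 225 - 10 ≡ 8; y = λ·(6 - 8) - 8 ≡ 8. → (8, 8)
11P: (8, 8) + (4, 1). λ = (1 - 8)/(4 - 8) ≡ 16/19 mod 23. 19⁻¹ ≡ 17 (mod 23), so λ ≡ 19.
  x = λ² - 8 - 4 = 361 - 12 ≡ 4; y = λ·(8 - 4) - 8 ≡ 22. → (4, 22)
12P: (4, 22) + (4, 1): same x and y₁ ≡ -y₂, so the sum is the point at infinity.
12P = the point at infinity, so the order is 12.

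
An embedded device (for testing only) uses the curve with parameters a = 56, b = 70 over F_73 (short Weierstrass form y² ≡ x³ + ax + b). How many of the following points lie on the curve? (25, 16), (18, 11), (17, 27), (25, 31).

(25, 16): 16² ≡ 37, rhs ≡ 13 → off.
(18, 11): 11² ≡ 48, rhs ≡ 48 → on.
(17, 27): 27² ≡ 72, rhs ≡ 22 → off.
(25, 31): 31² ≡ 12, rhs ≡ 13 → off.

1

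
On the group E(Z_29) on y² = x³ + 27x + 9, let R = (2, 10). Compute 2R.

(18, 11)

tangent at (2, 10): λ = (3·2² + 27)/(2·10) ≡ 10/20. 20⁻¹ ≡ 16 (mod 29) since 20·16 = 320 ≡ 1, so λ ≡ 10·16 ≡ 15.
  x = λ² - 2 - 2 = 225 - 4 ≡ 18; y = λ·(2 - 18) - 10 ≡ 11. → (18, 11)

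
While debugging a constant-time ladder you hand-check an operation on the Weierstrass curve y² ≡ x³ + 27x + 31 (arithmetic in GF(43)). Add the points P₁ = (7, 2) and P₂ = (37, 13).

(7, 2) + (37, 13). λ = (13 - 2)/(37 - 7) ≡ 11/30 mod 43. 30⁻¹ ≡ 33 (mod 43), so λ ≡ 19.
  x = λ² - 7 - 37 = 361 - 44 ≡ 16; y = λ·(7 - 16) - 2 ≡ 42. → (16, 42)

(16, 42)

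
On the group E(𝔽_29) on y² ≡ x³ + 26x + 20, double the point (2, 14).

(19, 23)

tangent at (2, 14): λ = (3·2² + 26)/(2·14) ≡ 9/28. 28⁻¹ ≡ 28 (mod 29), so λ ≡ 9·28 ≡ 20.
  x = λ² - 2 - 2 = 400 - 4 ≡ 19; y = λ·(2 - 19) - 14 ≡ 23. → (19, 23)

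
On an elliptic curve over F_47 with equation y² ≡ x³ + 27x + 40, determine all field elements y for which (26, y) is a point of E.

x³ + 27x + 40 = 18318 ≡ 35 (mod 47).
35 is a non-residue mod 47; no y exists.

none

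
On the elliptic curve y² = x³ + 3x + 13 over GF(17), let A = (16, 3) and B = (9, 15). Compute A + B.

(16, 3) + (9, 15). λ = (15 - 3)/(9 - 16) ≡ 12/10 mod 17. 10⁻¹ ≡ 12 (mod 17), so λ ≡ 8.
  x = λ² - 16 - 9 = 64 - 25 ≡ 5; y = λ·(16 - 5) - 3 ≡ 0. → (5, 0)

(5, 0)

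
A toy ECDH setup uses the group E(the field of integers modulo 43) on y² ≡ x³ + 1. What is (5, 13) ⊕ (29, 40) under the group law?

(5, 13) + (29, 40). λ = (40 - 13)/(29 - 5) ≡ 27/24 mod 43. 24⁻¹ ≡ 9 (mod 43), so λ ≡ 28.
  x = λ² - 5 - 29 = 784 - 34 ≡ 19; y = λ·(5 - 19) - 13 ≡ 25. → (19, 25)

(19, 25)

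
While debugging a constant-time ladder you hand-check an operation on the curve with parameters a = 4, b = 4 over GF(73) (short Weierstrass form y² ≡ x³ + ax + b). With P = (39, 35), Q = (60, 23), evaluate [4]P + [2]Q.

First 4P:
Repeated addition: build up to 4P.
2P: tangent at (39, 35): λ = (3·39² + 4)/(2·35) ≡ 41/70. 70⁻¹ ≡ 24 (mod 73), so λ ≡ 41·24 ≡ 35.
  x = λ² - 39 - 39 = 1225 - 78 ≡ 52; y = λ·(39 - 52) - 35 ≡ 21. → (52, 21)
3P: (52, 21) + (39, 35). λ = (35 - 21)/(39 - 52) ≡ 14/60 mod 73. 60⁻¹ ≡ 28 (mod 73), so λ ≡ 27.
  x = λ² - 52 - 39 = 729 - 91 ≡ 54; y = λ·(52 - 54) - 21 ≡ 71. → (54, 71)
4P: (54, 71) + (39, 35). λ = (35 - 71)/(39 - 54) ≡ 37/58 mod 73. 58⁻¹ ≡ 34 (mod 73) since 58·34 = 1972 ≡ 1, so λ ≡ 17.
  x = λ² - 54 - 39 = 289 - 93 ≡ 50; y = λ·(54 - 50) - 71 ≡ 70. → (50, 70)
4P = (50, 70).
Next 2Q:
Repeated addition: build up to 2Q.
2Q: tangent at (60, 23): λ = (3·60² + 4)/(2·23) ≡ 0/46. 46⁻¹ ≡ 27 (mod 73) since 46·27 = 1242 ≡ 1, so λ ≡ 0·27 ≡ 0.
  x = λ² - 60 - 60 = 0 - 120 ≡ 26; y = λ·(60 - 26) - 23 ≡ 50. → (26, 50)
2Q = (26, 50).
Finally 4P + 2Q:
(50, 70) + (26, 50). λ = (50 - 70)/(26 - 50) ≡ 53/49 mod 73. 49⁻¹ ≡ 3 (mod 73), so λ ≡ 13.
  x = λ² - 50 - 26 = 169 - 76 ≡ 20; y = λ·(50 - 20) - 70 ≡ 28. → (20, 28)

(20, 28)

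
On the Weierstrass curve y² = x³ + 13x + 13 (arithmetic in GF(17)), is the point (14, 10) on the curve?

yes

y² = 10² ≡ 15; x³ + 13x + 13 = 2939 ≡ 15 (mod 17). 15 = 15.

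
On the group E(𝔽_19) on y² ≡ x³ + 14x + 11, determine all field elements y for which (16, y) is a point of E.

x³ + 14x + 11 = 4331 ≡ 18 (mod 19).
18 is a non-residue mod 19; no y exists.

none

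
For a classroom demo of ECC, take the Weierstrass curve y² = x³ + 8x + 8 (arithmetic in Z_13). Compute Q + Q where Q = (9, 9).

(5, 2)

tangent at (9, 9): λ = (3·9² + 8)/(2·9) ≡ 4/5. 5⁻¹ ≡ 8 (mod 13), so λ ≡ 4·8 ≡ 6.
  x = λ² - 9 - 9 = 36 - 18 ≡ 5; y = λ·(9 - 5) - 9 ≡ 2. → (5, 2)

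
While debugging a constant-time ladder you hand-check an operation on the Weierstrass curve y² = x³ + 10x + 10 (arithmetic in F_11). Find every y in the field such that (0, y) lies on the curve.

none

x³ + 10x + 10 = 10 ≡ 10 (mod 11).
10 is a non-residue mod 11; no y exists.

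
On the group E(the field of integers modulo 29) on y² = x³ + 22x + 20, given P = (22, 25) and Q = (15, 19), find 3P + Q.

First 3P:
Repeated addition: build up to 3P.
2P: tangent at (22, 25): λ = (3·22² + 22)/(2·25) ≡ 24/21. 21⁻¹ ≡ 18 (mod 29), so λ ≡ 24·18 ≡ 26.
  x = λ² - 22 - 22 = 676 - 44 ≡ 23; y = λ·(22 - 23) - 25 ≡ 7. → (23, 7)
3P: (23, 7) + (22, 25). λ = (25 - 7)/(22 - 23) ≡ 18/28 mod 29. 28⁻¹ ≡ 28 (mod 29) since 28·28 = 784 ≡ 1, so λ ≡ 11.
  x = λ² - 23 - 22 = 121 - 45 ≡ 18; y = λ·(23 - 18) - 7 ≡ 19. → (18, 19)
3P = (18, 19).
Finally 3P + Q:
(18, 19) + (15, 19). λ = (19 - 19)/(15 - 18) ≡ 0/26 mod 29. 26⁻¹ ≡ 19 (mod 29), so λ ≡ 0.
  x = λ² - 18 - 15 = 0 - 33 ≡ 25; y = λ·(18 - 25) - 19 ≡ 10. → (25, 10)

(25, 10)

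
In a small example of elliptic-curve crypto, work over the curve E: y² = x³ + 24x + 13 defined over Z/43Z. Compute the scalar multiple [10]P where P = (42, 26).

Double-and-add on 10 = (1010)₂. Start with P = (42, 26) for the leading 1-bit.
double: tangent at (42, 26): λ = (3·42² + 24)/(2·26) ≡ 27/9. 9⁻¹ ≡ 24 (mod 43), so λ ≡ 27·24 ≡ 3.
  x = λ² - 42 - 42 = 9 - 84 ≡ 11; y = λ·(42 - 11) - 26 ≡ 24. → (11, 24)
double: tangent at (11, 24): λ = (3·11² + 24)/(2·24) ≡ 0/5. 5⁻¹ ≡ 26 (mod 43), so λ ≡ 0·26 ≡ 0.
  x = λ² - 11 - 11 = 0 - 22 ≡ 21; y = λ·(11 - 21) - 24 ≡ 19. → (21, 19)
add P: (21, 19) + (42, 26). λ = (26 - 19)/(42 - 21) ≡ 7/21 mod 43. 21⁻¹ ≡ 41 (mod 43), so λ ≡ 29.
  x = λ² - 21 - 42 = 841 - 63 ≡ 4; y = λ·(21 - 4) - 19 ≡ 1. → (4, 1)
double: tangent at (4, 1): λ = (3·4² + 24)/(2·1) ≡ 29/2. 2⁻¹ ≡ 22 (mod 43), so λ ≡ 29·22 ≡ 36.
  x = λ² - 4 - 4 = 1296 - 8 ≡ 41; y = λ·(4 - 41) - 1 ≡ 0. → (41, 0)

(41, 0)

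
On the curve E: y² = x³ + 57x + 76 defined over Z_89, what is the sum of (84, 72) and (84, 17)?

O

The two points share x = 84 and their y-coordinates satisfy 72 + 17 ≡ 0 (mod 89), so they are inverses. Their sum is O.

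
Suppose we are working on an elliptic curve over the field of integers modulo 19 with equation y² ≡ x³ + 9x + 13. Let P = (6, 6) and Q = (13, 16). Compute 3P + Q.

First 3P:
Repeated addition: build up to 3P.
2P: tangent at (6, 6): λ = (3·6² + 9)/(2·6) ≡ 3/12. 12⁻¹ ≡ 8 (mod 19), so λ ≡ 3·8 ≡ 5.
  x = λ² - 6 - 6 = 25 - 12 ≡ 13; y = λ·(6 - 13) - 6 ≡ 16. → (13, 16)
3P: (13, 16) + (6, 6). λ = (6 - 16)/(6 - 13) ≡ 9/12 mod 19. 12⁻¹ ≡ 8 (mod 19) since 12·8 = 96 ≡ 1, so λ ≡ 15.
  x = λ² - 13 - 6 = 225 - 19 ≡ 16; y = λ·(13 - 16) - 16 ≡ 15. → (16, 15)
3P = (16, 15).
Finally 3P + Q:
(16, 15) + (13, 16). λ = (16 - 15)/(13 - 16) ≡ 1/16 mod 19. 16⁻¹ ≡ 6 (mod 19) since 16·6 = 96 ≡ 1, so λ ≡ 6.
  x = λ² - 16 - 13 = 36 - 29 ≡ 7; y = λ·(16 - 7) - 15 ≡ 1. → (7, 1)

(7, 1)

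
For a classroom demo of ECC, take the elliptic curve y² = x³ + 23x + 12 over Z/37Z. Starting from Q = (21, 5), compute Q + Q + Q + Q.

Double-and-add on 4 = (100)₂. Start with Q = (21, 5) for the leading 1-bit.
double: tangent at (21, 5): λ = (3·21² + 23)/(2·5) ≡ 14/10. 10⁻¹ ≡ 26 (mod 37), so λ ≡ 14·26 ≡ 31.
  x = λ² - 21 - 21 = 961 - 42 ≡ 31; y = λ·(21 - 31) - 5 ≡ 18. → (31, 18)
double: tangent at (31, 18): λ = (3·31² + 23)/(2·18) ≡ 20/36. 36⁻¹ ≡ 36 (mod 37), so λ ≡ 20·36 ≡ 17.
  x = λ² - 31 - 31 = 289 - 62 ≡ 5; y = λ·(31 - 5) - 18 ≡ 17. → (5, 17)

(5, 17)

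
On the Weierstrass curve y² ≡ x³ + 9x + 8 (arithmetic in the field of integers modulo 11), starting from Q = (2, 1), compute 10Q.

(8, 8)

Double-and-add on 10 = (1010)₂. Start with Q = (2, 1) for the leading 1-bit.
double: tangent at (2, 1): λ = (3·2² + 9)/(2·1) ≡ 10/2. 2⁻¹ ≡ 6 (mod 11), so λ ≡ 10·6 ≡ 5.
  x = λ² - 2 - 2 = 25 - 4 ≡ 10; y = λ·(2 - 10) - 1 ≡ 3. → (10, 3)
double: tangent at (10, 3): λ = (3·10² + 9)/(2·3) ≡ 1/6. 6⁻¹ ≡ 2 (mod 11), so λ ≡ 1·2 ≡ 2.
  x = λ² - 10 - 10 = 4 - 20 ≡ 6; y = λ·(10 - 6) - 3 ≡ 5. → (6, 5)
add Q: (6, 5) + (2, 1). λ = (1 - 5)/(2 - 6) ≡ 7/7 mod 11. 7⁻¹ ≡ 8 (mod 11) since 7·8 = 56 ≡ 1, so λ ≡ 1.
  x = λ² - 6 - 2 = 1 - 8 ≡ 4; y = λ·(6 - 4) - 5 ≡ 8. → (4, 8)
double: tangent at (4, 8): λ = (3·4² + 9)/(2·8) ≡ 2/5. 5⁻¹ ≡ 9 (mod 11), so λ ≡ 2·9 ≡ 7.
  x = λ² - 4 - 4 = 49 - 8 ≡ 8; y = λ·(4 - 8) - 8 ≡ 8. → (8, 8)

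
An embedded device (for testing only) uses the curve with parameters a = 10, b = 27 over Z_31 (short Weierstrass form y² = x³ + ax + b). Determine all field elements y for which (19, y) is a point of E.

x³ + 10x + 27 = 7076 ≡ 8 (mod 31).
Square roots of 8 mod 31: 15 and 16 (since 15² = 225 ≡ 8).

15, 16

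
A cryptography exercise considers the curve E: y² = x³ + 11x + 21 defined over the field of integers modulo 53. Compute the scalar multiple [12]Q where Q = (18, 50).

Double-and-add on 12 = (1100)₂. Start with Q = (18, 50) for the leading 1-bit.
double: tangent at (18, 50): λ = (3·18² + 11)/(2·50) ≡ 29/47. 47⁻¹ ≡ 44 (mod 53), so λ ≡ 29·44 ≡ 4.
  x = λ² - 18 - 18 = 16 - 36 ≡ 33; y = λ·(18 - 33) - 50 ≡ 49. → (33, 49)
add Q: (33, 49) + (18, 50). λ = (50 - 49)/(18 - 33) ≡ 1/38 mod 53. 38⁻¹ ≡ 7 (mod 53) since 38·7 = 266 ≡ 1, so λ ≡ 7.
  x = λ² - 33 - 18 = 49 - 51 ≡ 51; y = λ·(33 - 51) - 49 ≡ 37. → (51, 37)
double: tangent at (51, 37): λ = (3·51² + 11)/(2·37) ≡ 23/21. 21⁻¹ ≡ 48 (mod 53) since 21·48 = 1008 ≡ 1, so λ ≡ 23·48 ≡ 44.
  x = λ² - 51 - 51 = 1936 - 102 ≡ 32; y = λ·(51 - 32) - 37 ≡ 4. → (32, 4)
double: tangent at (32, 4): λ = (3·32² + 11)/(2·4) ≡ 9/8. 8⁻¹ ≡ 20 (mod 53), so λ ≡ 9·20 ≡ 21.
  x = λ² - 32 - 32 = 441 - 64 ≡ 6; y = λ·(32 - 6) - 4 ≡ 12. → (6, 12)

(6, 12)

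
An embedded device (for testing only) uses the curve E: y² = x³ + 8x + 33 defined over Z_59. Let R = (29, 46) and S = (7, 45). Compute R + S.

(29, 46) + (7, 45). λ = (45 - 46)/(7 - 29) ≡ 58/37 mod 59. 37⁻¹ ≡ 8 (mod 59) since 37·8 = 296 ≡ 1, so λ ≡ 51.
  x = λ² - 29 - 7 = 2601 - 36 ≡ 28; y = λ·(29 - 28) - 46 ≡ 5. → (28, 5)

(28, 5)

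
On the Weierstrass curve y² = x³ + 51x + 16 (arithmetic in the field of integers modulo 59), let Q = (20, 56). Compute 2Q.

tangent at (20, 56): λ = (3·20² + 51)/(2·56) ≡ 12/53. 53⁻¹ ≡ 49 (mod 59), so λ ≡ 12·49 ≡ 57.
  x = λ² - 20 - 20 = 3249 - 40 ≡ 23; y = λ·(20 - 23) - 56 ≡ 9. → (23, 9)

(23, 9)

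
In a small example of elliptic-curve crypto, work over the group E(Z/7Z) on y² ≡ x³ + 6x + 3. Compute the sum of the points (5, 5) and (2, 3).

(2, 4)

(5, 5) + (2, 3). λ = (3 - 5)/(2 - 5) ≡ 5/4 mod 7. 4⁻¹ ≡ 2 (mod 7), so λ ≡ 3.
  x = λ² - 5 - 2 = 9 - 7 ≡ 2; y = λ·(5 - 2) - 5 ≡ 4. → (2, 4)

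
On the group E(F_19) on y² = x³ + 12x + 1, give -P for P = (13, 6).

(13, 13)

-(13, 6) = (13, -6 mod 19) = (13, 13).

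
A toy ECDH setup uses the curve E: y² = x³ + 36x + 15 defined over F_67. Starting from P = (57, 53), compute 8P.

(35, 59)

Double-and-add on 8 = (1000)₂. Start with P = (57, 53) for the leading 1-bit.
double: tangent at (57, 53): λ = (3·57² + 36)/(2·53) ≡ 1/39. 39⁻¹ ≡ 55 (mod 67), so λ ≡ 1·55 ≡ 55.
  x = λ² - 57 - 57 = 3025 - 114 ≡ 30; y = λ·(57 - 30) - 53 ≡ 25. → (30, 25)
double: tangent at (30, 25): λ = (3·30² + 36)/(2·25) ≡ 56/50. 50⁻¹ ≡ 63 (mod 67) since 50·63 = 3150 ≡ 1, so λ ≡ 56·63 ≡ 44.
  x = λ² - 30 - 30 = 1936 - 60 ≡ 0; y = λ·(30 - 0) - 25 ≡ 22. → (0, 22)
double: tangent at (0, 22): λ = (3·0² + 36)/(2·22) ≡ 36/44. 44⁻¹ ≡ 32 (mod 67), so λ ≡ 36·32 ≡ 13.
  x = λ² - 0 - 0 = 169 - 0 ≡ 35; y = λ·(0 - 35) - 22 ≡ 59. → (35, 59)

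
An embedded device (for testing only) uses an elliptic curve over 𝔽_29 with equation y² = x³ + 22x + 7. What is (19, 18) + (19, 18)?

(19, 11)

tangent at (19, 18): λ = (3·19² + 22)/(2·18) ≡ 3/7. 7⁻¹ ≡ 25 (mod 29), so λ ≡ 3·25 ≡ 17.
  x = λ² - 19 - 19 = 289 - 38 ≡ 19; y = λ·(19 - 19) - 18 ≡ 11. → (19, 11)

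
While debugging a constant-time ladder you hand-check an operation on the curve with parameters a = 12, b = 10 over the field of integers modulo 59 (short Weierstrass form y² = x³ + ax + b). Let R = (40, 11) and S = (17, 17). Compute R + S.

(40, 11) + (17, 17). λ = (17 - 11)/(17 - 40) ≡ 6/36 mod 59. 36⁻¹ ≡ 41 (mod 59), so λ ≡ 10.
  x = λ² - 40 - 17 = 100 - 57 ≡ 43; y = λ·(40 - 43) - 11 ≡ 18. → (43, 18)

(43, 18)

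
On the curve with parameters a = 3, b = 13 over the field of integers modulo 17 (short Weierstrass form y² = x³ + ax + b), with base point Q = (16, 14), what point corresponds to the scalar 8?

Repeated addition: build up to 8Q.
2Q: tangent at (16, 14): λ = (3·16² + 3)/(2·14) ≡ 6/11. 11⁻¹ ≡ 14 (mod 17), so λ ≡ 6·14 ≡ 16.
  x = λ² - 16 - 16 = 256 - 32 ≡ 3; y = λ·(16 - 3) - 14 ≡ 7. → (3, 7)
3Q: (3, 7) + (16, 14). λ = (14 - 7)/(16 - 3) ≡ 7/13 mod 17. 13⁻¹ ≡ 4 (mod 17) since 13·4 = 52 ≡ 1, so λ ≡ 11.
  x = λ² - 3 - 16 = 121 - 19 ≡ 0; y = λ·(3 - 0) - 7 ≡ 9. → (0, 9)
4Q: (0, 9) + (16, 14). λ = (14 - 9)/(16 - 0) ≡ 5/16 mod 17. 16⁻¹ ≡ 16 (mod 17) since 16·16 = 256 ≡ 1, so λ ≡ 12.
  x = λ² - 0 - 16 = 144 - 16 ≡ 9; y = λ·(0 - 9) - 9 ≡ 2. → (9, 2)
5Q: (9, 2) + (16, 14). λ = (14 - 2)/(16 - 9) ≡ 12/7 mod 17. 7⁻¹ ≡ 5 (mod 17) since 7·5 = 35 ≡ 1, so λ ≡ 9.
  x = λ² - 9 - 16 = 81 - 25 ≡ 5; y = λ·(9 - 5) - 2 ≡ 0. → (5, 0)
6Q: (5, 0) + (16, 14). λ = (14 - 0)/(16 - 5) ≡ 14/11 mod 17. 11⁻¹ ≡ 14 (mod 17) since 11·14 = 154 ≡ 1, so λ ≡ 9.
  x = λ² - 5 - 16 = 81 - 21 ≡ 9; y = λ·(5 - 9) - 0 ≡ 15. → (9, 15)
7Q: (9, 15) + (16, 14). λ = (14 - 15)/(16 - 9) ≡ 16/7 mod 17. 7⁻¹ ≡ 5 (mod 17) since 7·5 = 35 ≡ 1, so λ ≡ 12.
  x = λ² - 9 - 16 = 144 - 25 ≡ 0; y = λ·(9 - 0) - 15 ≡ 8. → (0, 8)
8Q: (0, 8) + (16, 14). λ = (14 - 8)/(16 - 0) ≡ 6/16 mod 17. 16⁻¹ ≡ 16 (mod 17), so λ ≡ 11.
  x = λ² - 0 - 16 = 121 - 16 ≡ 3; y = λ·(0 - 3) - 8 ≡ 10. → (3, 10)

(3, 10)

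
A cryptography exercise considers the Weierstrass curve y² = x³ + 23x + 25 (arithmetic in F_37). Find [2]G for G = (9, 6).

(16, 30)

tangent at (9, 6): λ = (3·9² + 23)/(2·6) ≡ 7/12. 12⁻¹ ≡ 34 (mod 37), so λ ≡ 7·34 ≡ 16.
  x = λ² - 9 - 9 = 256 - 18 ≡ 16; y = λ·(9 - 16) - 6 ≡ 30. → (16, 30)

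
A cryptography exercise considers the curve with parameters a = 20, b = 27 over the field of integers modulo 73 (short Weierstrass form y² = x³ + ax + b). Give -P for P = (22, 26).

-(22, 26) = (22, -26 mod 73) = (22, 47).

(22, 47)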